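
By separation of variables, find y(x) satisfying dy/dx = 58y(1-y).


Separate: dy/[y(1-y)] = 58 dx.
Partial fractions: 1/[y(1-y)] = 1/y + 1/(1-y).
Integrate: ln|y/(1-y)| = 58x + C₀.
Solve for y: y = 1/(1 + Ce^(-58x)).


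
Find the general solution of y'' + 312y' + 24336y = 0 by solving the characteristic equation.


Characteristic equation: r² + 312r + 24336 = 0, i.e. (r + 156)² = 0.
Repeated root r = -156; include an x factor for the second linearly independent solution.
General solution: y = (C₁ + C₂x)e^(-156x).


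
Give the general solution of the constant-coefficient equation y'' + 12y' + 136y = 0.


Characteristic equation: r² + 12r + 136 = 0.
Discriminant is negative; roots r = -6 ± 10i (complex conjugate pair).
General solution uses e^(α x)(C₁ cos(β x) + C₂ sin(β x)): y = e^(-6x)(C₁cos(10x) + C₂sin(10x)).


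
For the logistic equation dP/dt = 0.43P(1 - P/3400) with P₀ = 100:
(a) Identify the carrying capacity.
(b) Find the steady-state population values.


Logistic ODE dP/dt = 0.43P(1 - P/3400) has equilibria where dP/dt = 0, i.e. P = 0 or P = 3400.
The coefficient (1 - P/K) = 0 when P = K, identifying K = 3400 as the carrying capacity.
(a) K = 3400; (b) equilibria P = 0 and P = 3400.


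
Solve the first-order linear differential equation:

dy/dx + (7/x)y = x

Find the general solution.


P(x) = 7/x ⇒ μ = x^7.
(x^7 y)' = x^7·x^1 = x^8.
Integrate: x^7 y = x^9/(9) + C.
Solve for y: y = (1/9)x^2 + C/x^7.


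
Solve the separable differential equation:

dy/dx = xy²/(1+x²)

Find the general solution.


Separate: dy/y² = x/(1+x²) dx.
Integrate LHS: ∫ dy/y² = -1/y.
Integrate RHS via u = 1+x²: (1/2)ln(1+x²) + C.
Result: -1/y = (1/2)ln(1+x²) + C.


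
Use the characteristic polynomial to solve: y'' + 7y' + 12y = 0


Characteristic equation: r² + 7r + 12 = 0.
Factor: (r + 4)(r + 3) = 0 ⇒ r = -4, -3 (distinct real).
General solution: y = C₁e^(-4x) + C₂e^(-3x).


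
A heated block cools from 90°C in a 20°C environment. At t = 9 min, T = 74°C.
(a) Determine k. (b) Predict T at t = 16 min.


Newton's law: T(t) = T_a + (T₀ - T_a)e^(-kt).
(a) Use T(9) = 74: (74 - 20)/(90 - 20) = e^(-k·9), so k = -ln(0.771)/9 ≈ 0.0288.
(b) Apply k to t = 16: T(16) = 20 + (70)e^(-0.461) ≈ 64.1°C.


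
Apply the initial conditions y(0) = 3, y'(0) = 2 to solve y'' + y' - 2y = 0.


Characteristic roots of r² + r - 2 = 0 are 1, -2.
General solution y = c₁ e^(x) + c₂ e^(-2x).
Apply y(0) = 3: c₁ + c₂ = 3. Apply y'(0) = 2: 1 c₁ - 2 c₂ = 2.
Solve: c₁ = 8/3, c₂ = 1/3.
Particular solution: y = (8/3)e^(x) + (1/3)e^(-2x).


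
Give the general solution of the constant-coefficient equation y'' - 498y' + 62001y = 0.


Characteristic equation: r² - 498r + 62001 = 0, i.e. (r - 249)² = 0.
Repeated root r = 249; include an x factor for the second linearly independent solution.
General solution: y = (C₁ + C₂x)e^(249x).


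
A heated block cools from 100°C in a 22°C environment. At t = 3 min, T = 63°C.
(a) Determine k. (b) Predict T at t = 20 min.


Newton's law: T(t) = T_a + (T₀ - T_a)e^(-kt).
(a) Use T(3) = 63: (63 - 22)/(100 - 22) = e^(-k·3), so k = -ln(0.526)/3 ≈ 0.2144.
(b) Apply k to t = 20: T(20) = 22 + (78)e^(-4.288) ≈ 23.1°C.


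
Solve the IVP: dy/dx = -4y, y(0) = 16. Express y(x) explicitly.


General solution of y' = -4y is y = Ce^(-4x).
Apply y(0) = 16: C = 16.
Particular solution: y = 16e^(-4x).


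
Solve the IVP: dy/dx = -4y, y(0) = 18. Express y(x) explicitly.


General solution of y' = -4y is y = Ce^(-4x).
Apply y(0) = 18: C = 18.
Particular solution: y = 18e^(-4x).


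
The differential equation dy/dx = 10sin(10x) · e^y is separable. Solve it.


Separate: e^(-y) dy = 10sin(10x) dx.
Integrate: -e^(-y) = -cos(10x) + C₀.
Rearrange: e^(-y) = cos(10x) + C.


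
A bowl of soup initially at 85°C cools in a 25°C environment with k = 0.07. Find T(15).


Newton's law: dT/dt = -k(T - T_a) has solution T(t) = T_a + (T₀ - T_a)e^(-kt).
Plug in T_a = 25, T₀ = 85, k = 0.07, t = 15: T(15) = 25 + (60)e^(-1.05) ≈ 46.0°C.


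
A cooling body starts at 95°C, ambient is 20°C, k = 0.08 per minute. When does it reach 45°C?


From T(t) = T_a + (T₀ - T_a)e^(-kt), set T(t) = 45:
(45 - 20) / (95 - 20) = e^(-0.08t), so t = -ln(0.333)/0.08 ≈ 13.7 minutes.


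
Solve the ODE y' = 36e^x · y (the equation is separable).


Separate variables: dy/y = 36e^x dx.
Integrate: ln|y| = 36e^x + C₀.
Exponentiate: y = Ce^(36e^x).


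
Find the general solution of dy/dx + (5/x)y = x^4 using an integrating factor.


P(x) = 5/x ⇒ μ = x^5.
(x^5 y)' = x^9 ⇒ x^5 y = x^10/(10) + C.
Solve for y: y = (1/10)x^5 + C/x^5.


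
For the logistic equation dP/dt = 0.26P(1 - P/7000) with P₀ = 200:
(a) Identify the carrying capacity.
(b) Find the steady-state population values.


Logistic ODE dP/dt = 0.26P(1 - P/7000) has equilibria where dP/dt = 0, i.e. P = 0 or P = 7000.
The coefficient (1 - P/K) = 0 when P = K, identifying K = 7000 as the carrying capacity.
(a) K = 7000; (b) equilibria P = 0 and P = 7000.


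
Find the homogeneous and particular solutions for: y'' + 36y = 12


Homogeneous part: r² + 36 = 0 ⇒ r = ±6i, so y_h = C₁cos(6x) + C₂sin(6x).
Try constant y_p = A; plug in: 36A = 12 ⇒ A = 1/3.
General solution: y = C₁cos(6x) + C₂sin(6x) + 1/3.


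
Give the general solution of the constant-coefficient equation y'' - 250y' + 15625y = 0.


Characteristic equation: r² - 250r + 15625 = 0, i.e. (r - 125)² = 0.
Repeated root r = 125; include an x factor for the second linearly independent solution.
General solution: y = (C₁ + C₂x)e^(125x).


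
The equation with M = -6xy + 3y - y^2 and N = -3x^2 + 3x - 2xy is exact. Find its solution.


Check exactness: ∂M/∂y = -6x + 3 - 2y and ∂N/∂x = -6x + 3 - 2y; equal, so the equation is exact.
Integrate M with respect to x (treating y as constant): ∫M dx = -3x^2y + 3xy - xy^2 + h(y).
Differentiate w.r.t. y and set equal to N: all terms match, so h'(y) = 0 and h is a constant absorbed into C.
General solution: -3x^2y + 3xy - xy^2 = C.


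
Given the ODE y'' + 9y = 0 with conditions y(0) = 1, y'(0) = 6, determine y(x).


Characteristic roots of r² + 9 = 0 are ±3i, so y = C₁cos(3x) + C₂sin(3x).
Apply y(0) = 1: C₁ = 1. Differentiate and apply y'(0) = 6: 3·C₂ = 6, so C₂ = 2.
Particular solution: y = cos(3x) + 2sin(3x).


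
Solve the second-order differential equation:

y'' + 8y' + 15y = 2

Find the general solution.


Characteristic roots of r² + 8r + 15 = 0 are -5, -3.
y_h = C₁e^(-5x) + C₂e^(-3x).
Constant forcing; try y_p = A. Then 15A = 2 ⇒ A = 2/15.
General solution: y = C₁e^(-5x) + C₂e^(-3x) + 2/15.


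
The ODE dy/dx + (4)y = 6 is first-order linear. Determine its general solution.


P(x) = 4, Q(x) = 6; integrating factor μ = e^(4x).
(μ y)' = 6e^(4x) ⇒ μ y = (3/2)e^(4x) + C.
Divide by μ: y = 3/2 + Ce^(-4x).


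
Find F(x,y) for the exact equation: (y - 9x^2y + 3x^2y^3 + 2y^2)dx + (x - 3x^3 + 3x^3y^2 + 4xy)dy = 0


Check exactness: ∂M/∂y = 1 - 9x^2 + 9x^2y^2 + 4y and ∂N/∂x = 1 - 9x^2 + 9x^2y^2 + 4y; equal, so the equation is exact.
Integrate M with respect to x (treating y as constant): ∫M dx = xy - 3x^3y + x^3y^3 + 2xy^2 + h(y).
Differentiate w.r.t. y and set equal to N: all terms match, so h'(y) = 0 and h is a constant absorbed into C.
General solution: xy - 3x^3y + x^3y^3 + 2xy^2 = C.


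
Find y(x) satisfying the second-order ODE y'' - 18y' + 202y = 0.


Characteristic equation: r² - 18r + 202 = 0.
Discriminant is negative; roots r = 9 ± 11i (complex conjugate pair).
General solution uses e^(α x)(C₁ cos(β x) + C₂ sin(β x)): y = e^(9x)(C₁cos(11x) + C₂sin(11x)).


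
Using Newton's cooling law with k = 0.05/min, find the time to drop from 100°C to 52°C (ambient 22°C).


From T(t) = T_a + (T₀ - T_a)e^(-kt), set T(t) = 52:
(52 - 22) / (100 - 22) = e^(-0.05t), so t = -ln(0.385)/0.05 ≈ 19.1 minutes.


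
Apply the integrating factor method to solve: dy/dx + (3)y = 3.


P(x) = 3, Q(x) = 3; integrating factor μ = e^(3x).
(μ y)' = 3e^(3x) ⇒ μ y = e^(3x) + C.
Divide by μ: y = 1 + Ce^(-3x).


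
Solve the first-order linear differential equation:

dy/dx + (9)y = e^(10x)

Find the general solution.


P(x) = 9 ⇒ μ = e^(9x).
(μ y)' = e^(19x) ⇒ μ y = e^(19x)/19 + C.
Divide by μ: y = (1/19)e^(10x) + Ce^(-9x).


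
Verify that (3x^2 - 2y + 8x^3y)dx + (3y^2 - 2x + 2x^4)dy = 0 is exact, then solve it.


Check exactness: ∂M/∂y = -2 + 8x^3 and ∂N/∂x = -2 + 8x^3; equal, so the equation is exact.
Integrate M with respect to x (treating y as constant): ∫M dx = x^3 - 2xy + 2x^4y + h(y).
Differentiate w.r.t. y and set equal to N: the x-dependent terms already match, leaving h'(y) = 3y^2. Integrate: h(y) = y^3.
So F(x,y) = x^3 + y^3 - 2xy + 2x^4y.
General solution: x^3 + y^3 - 2xy + 2x^4y = C.


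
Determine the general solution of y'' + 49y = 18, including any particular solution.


Homogeneous part: r² + 49 = 0 ⇒ r = ±7i, so y_h = C₁cos(7x) + C₂sin(7x).
Try constant y_p = A; plug in: 49A = 18 ⇒ A = 18/49.
General solution: y = C₁cos(7x) + C₂sin(7x) + 18/49.


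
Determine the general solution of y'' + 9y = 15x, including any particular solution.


Homogeneous: r² + 9 = 0 ⇒ r = ±3i, y_h = C₁cos(3x) + C₂sin(3x).
Polynomial forcing; try y_p = Ax + B. Then y_p'' + 9 y_p = 9(Ax + B) = 15x, so B = 0 and A = 5/3.
General solution: y = C₁cos(3x) + C₂sin(3x) + (5/3)x.


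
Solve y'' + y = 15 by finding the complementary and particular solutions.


Homogeneous part: r² + 1 = 0 ⇒ r = ±1i, so y_h = C₁cos(x) + C₂sin(x).
Try constant y_p = A; plug in: 1A = 15 ⇒ A = 15.
General solution: y = C₁cos(x) + C₂sin(x) + 15.


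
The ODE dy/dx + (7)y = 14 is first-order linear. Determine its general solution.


P(x) = 7, Q(x) = 14; integrating factor μ = e^(7x).
(μ y)' = 14e^(7x) ⇒ μ y = 2e^(7x) + C.
Divide by μ: y = 2 + Ce^(-7x).


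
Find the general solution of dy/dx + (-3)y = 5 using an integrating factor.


P(x) = -3 ⇒ μ = e^(-3x).
(μ y)' = 5e^(-3x) ⇒ μ y = -(5/3)e^(-3x) + C.
Divide by μ: y = -5/3 + Ce^(3x).


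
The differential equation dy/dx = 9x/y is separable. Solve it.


Separate variables: y dy = 9x dx.
Integrate both sides: y²/2 = (9/2)x^2 + C₀.
Multiply by 2: y² = 9x^2 + C.


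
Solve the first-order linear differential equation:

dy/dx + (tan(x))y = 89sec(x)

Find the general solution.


P(x) = tan(x) ⇒ μ = e^(∫tan(x)dx) = sec(x).
(sec(x) y)' = 89sec²(x) ⇒ sec(x) y = 89tan(x) + C.
Multiply by cos(x): y = 89sin(x) + C·cos(x).


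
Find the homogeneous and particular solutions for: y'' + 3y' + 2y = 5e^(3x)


Characteristic roots of r² + 3r + 2 = 0 are -1, -2.
y_h = C₁e^(-x) + C₂e^(-2x).
Forcing exponent 3 is not a characteristic root; try y_p = Ae^(3x).
Substitute: A·(9 + (3)·3 + (2)) = A·20 = 5, so A = 1/4.
General solution: y = C₁e^(-x) + C₂e^(-2x) + (1/4)e^(3x).


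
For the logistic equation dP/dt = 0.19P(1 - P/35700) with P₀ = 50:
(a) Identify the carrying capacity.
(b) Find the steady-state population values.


Logistic ODE dP/dt = 0.19P(1 - P/35700) has equilibria where dP/dt = 0, i.e. P = 0 or P = 35700.
The coefficient (1 - P/K) = 0 when P = K, identifying K = 35700 as the carrying capacity.
(a) K = 35700; (b) equilibria P = 0 and P = 35700.


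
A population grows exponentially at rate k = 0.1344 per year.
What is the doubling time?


Exponential growth: P(t) = P₀ e^(0.1344t). Set P(t)/P₀ = 2: e^(0.1344t) = 2.
Solve: t = ln(2)/0.1344 ≈ 5.16 years.


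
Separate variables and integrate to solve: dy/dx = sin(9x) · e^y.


Separate: e^(-y) dy = sin(9x) dx.
Integrate: -e^(-y) = -(1/9)cos(9x) + C₀.
Rearrange: e^(-y) = (1/9)cos(9x) + C.


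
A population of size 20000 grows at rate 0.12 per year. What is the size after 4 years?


The ODE dP/dt = 0.12P has solution P(t) = P(0)e^(0.12t).
Substitute P(0) = 20000 and t = 4: P(4) = 20000 e^(0.48) ≈ 32321.


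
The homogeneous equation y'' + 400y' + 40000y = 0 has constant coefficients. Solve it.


Characteristic equation: r² + 400r + 40000 = 0, i.e. (r + 200)² = 0.
Repeated root r = -200; include an x factor for the second linearly independent solution.
General solution: y = (C₁ + C₂x)e^(-200x).


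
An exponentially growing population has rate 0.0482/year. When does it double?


Exponential growth: P(t) = P₀ e^(0.0482t). Set P(t)/P₀ = 2: e^(0.0482t) = 2.
Solve: t = ln(2)/0.0482 ≈ 14.38 years.


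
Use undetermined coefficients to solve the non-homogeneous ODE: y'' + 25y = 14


Homogeneous part: r² + 25 = 0 ⇒ r = ±5i, so y_h = C₁cos(5x) + C₂sin(5x).
Try constant y_p = A; plug in: 25A = 14 ⇒ A = 14/25.
General solution: y = C₁cos(5x) + C₂sin(5x) + 14/25.


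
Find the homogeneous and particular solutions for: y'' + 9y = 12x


Homogeneous: r² + 9 = 0 ⇒ r = ±3i, y_h = C₁cos(3x) + C₂sin(3x).
Polynomial forcing; try y_p = Ax + B. Then y_p'' + 9 y_p = 9(Ax + B) = 12x, so B = 0 and A = 4/3.
General solution: y = C₁cos(3x) + C₂sin(3x) + (4/3)x.


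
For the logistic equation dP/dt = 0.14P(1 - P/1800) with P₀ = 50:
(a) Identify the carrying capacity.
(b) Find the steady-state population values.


Logistic ODE dP/dt = 0.14P(1 - P/1800) has equilibria where dP/dt = 0, i.e. P = 0 or P = 1800.
The coefficient (1 - P/K) = 0 when P = K, identifying K = 1800 as the carrying capacity.
(a) K = 1800; (b) equilibria P = 0 and P = 1800.


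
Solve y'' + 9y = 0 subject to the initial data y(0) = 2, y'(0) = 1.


Characteristic roots of r² + 9 = 0 are ±3i, so y = C₁cos(3x) + C₂sin(3x).
Apply y(0) = 2: C₁ = 2. Differentiate and apply y'(0) = 1: 3·C₂ = 1, so C₂ = 1/3.
Particular solution: y = 2cos(3x) + (1/3)sin(3x).


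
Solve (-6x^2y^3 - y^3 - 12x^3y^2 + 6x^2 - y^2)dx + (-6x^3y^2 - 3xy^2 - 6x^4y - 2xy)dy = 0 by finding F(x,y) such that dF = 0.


Check exactness: ∂M/∂y = -18x^2y^2 - 3y^2 - 24x^3y - 2y and ∂N/∂x = -18x^2y^2 - 3y^2 - 24x^3y - 2y; equal, so the equation is exact.
Integrate M with respect to x (treating y as constant): ∫M dx = -2x^3y^3 - xy^3 - 3x^4y^2 + 2x^3 - xy^2 + h(y).
Differentiate w.r.t. y and set equal to N: all terms match, so h'(y) = 0 and h is a constant absorbed into C.
General solution: -2x^3y^3 - xy^3 - 3x^4y^2 + 2x^3 - xy^2 = C.


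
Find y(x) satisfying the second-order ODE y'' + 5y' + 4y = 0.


Characteristic equation: r² + 5r + 4 = 0.
Factor: (r + 1)(r + 4) = 0 ⇒ r = -1, -4 (distinct real).
General solution: y = C₁e^(-x) + C₂e^(-4x).


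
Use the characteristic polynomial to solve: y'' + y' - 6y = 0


Characteristic equation: r² + r - 6 = 0.
Factor: (r - 2)(r + 3) = 0 ⇒ r = 2, -3 (distinct real).
General solution: y = C₁e^(2x) + C₂e^(-3x).


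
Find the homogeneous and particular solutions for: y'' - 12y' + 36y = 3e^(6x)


Characteristic polynomial (r - 6)² = 0; repeated root r = 6.
y_h = (C₁ + C₂x)e^(6x). Forcing matches the repeated root (resonance), so try y_p = Ax² e^(6x).
Substitute and solve for A: 2A = 3, so A = 3/2.
General solution: y = (C₁ + C₂x + (3/2)x²)e^(6x).


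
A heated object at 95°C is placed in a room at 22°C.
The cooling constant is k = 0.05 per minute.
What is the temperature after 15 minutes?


Newton's law: dT/dt = -k(T - T_a) has solution T(t) = T_a + (T₀ - T_a)e^(-kt).
Plug in T_a = 22, T₀ = 95, k = 0.05, t = 15: T(15) = 22 + (73)e^(-0.75) ≈ 56.5°C.


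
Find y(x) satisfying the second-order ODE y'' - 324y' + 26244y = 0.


Characteristic equation: r² - 324r + 26244 = 0, i.e. (r - 162)² = 0.
Repeated root r = 162; include an x factor for the second linearly independent solution.
General solution: y = (C₁ + C₂x)e^(162x).


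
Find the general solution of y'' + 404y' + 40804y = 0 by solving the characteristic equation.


Characteristic equation: r² + 404r + 40804 = 0, i.e. (r + 202)² = 0.
Repeated root r = -202; include an x factor for the second linearly independent solution.
General solution: y = (C₁ + C₂x)e^(-202x).


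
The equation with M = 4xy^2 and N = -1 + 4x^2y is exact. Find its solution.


Check exactness: ∂M/∂y = 8xy and ∂N/∂x = 8xy; equal, so the equation is exact.
Integrate M with respect to x (treating y as constant): ∫M dx = 2x^2y^2 + h(y).
Differentiate w.r.t. y and set equal to N: the x-dependent terms already match, leaving h'(y) = -1. Integrate: h(y) = -y.
So F(x,y) = -y + 2x^2y^2.
General solution: -y + 2x^2y^2 = C.


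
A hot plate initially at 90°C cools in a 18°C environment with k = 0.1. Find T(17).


Newton's law: dT/dt = -k(T - T_a) has solution T(t) = T_a + (T₀ - T_a)e^(-kt).
Plug in T_a = 18, T₀ = 90, k = 0.1, t = 17: T(17) = 18 + (72)e^(-1.70) ≈ 31.2°C.


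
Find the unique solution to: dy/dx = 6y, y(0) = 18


General solution of y' = 6y is y = Ce^(6x).
Apply y(0) = 18: C = 18.
Particular solution: y = 18e^(6x).


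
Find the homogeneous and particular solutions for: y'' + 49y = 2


Homogeneous part: r² + 49 = 0 ⇒ r = ±7i, so y_h = C₁cos(7x) + C₂sin(7x).
Try constant y_p = A; plug in: 49A = 2 ⇒ A = 2/49.
General solution: y = C₁cos(7x) + C₂sin(7x) + 2/49.


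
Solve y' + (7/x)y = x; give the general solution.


P(x) = 7/x ⇒ μ = x^7.
(x^7 y)' = x^8 ⇒ x^7 y = x^9/(9) + C.
Solve for y: y = (1/9)x^2 + C/x^7.


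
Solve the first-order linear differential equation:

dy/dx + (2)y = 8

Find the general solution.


P(x) = 2, Q(x) = 8; integrating factor μ = e^(2x).
(μ y)' = 8e^(2x) ⇒ μ y = 4e^(2x) + C.
Divide by μ: y = 4 + Ce^(-2x).


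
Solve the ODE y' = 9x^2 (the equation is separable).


Integrate both sides with respect to x: y = ∫ 9x^2 dx = 3x^3 + C.


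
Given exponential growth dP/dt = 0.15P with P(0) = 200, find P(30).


The ODE dP/dt = 0.15P has solution P(t) = P(0)e^(0.15t).
Substitute P(0) = 200 and t = 30: P(30) = 200 e^(4.50) ≈ 18003.


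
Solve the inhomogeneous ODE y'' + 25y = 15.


Homogeneous part: r² + 25 = 0 ⇒ r = ±5i, so y_h = C₁cos(5x) + C₂sin(5x).
Try constant y_p = A; plug in: 25A = 15 ⇒ A = 3/5.
General solution: y = C₁cos(5x) + C₂sin(5x) + 3/5.


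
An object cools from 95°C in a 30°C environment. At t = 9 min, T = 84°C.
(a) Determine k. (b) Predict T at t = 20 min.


Newton's law: T(t) = T_a + (T₀ - T_a)e^(-kt).
(a) Use T(9) = 84: (84 - 30)/(95 - 30) = e^(-k·9), so k = -ln(0.831)/9 ≈ 0.0206.
(b) Apply k to t = 20: T(20) = 30 + (65)e^(-0.412) ≈ 73.1°C.


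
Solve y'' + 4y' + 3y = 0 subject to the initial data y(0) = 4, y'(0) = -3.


Characteristic roots of r² + 4r + 3 = 0 are -1, -3.
General solution y = c₁ e^(-x) + c₂ e^(-3x).
Apply y(0) = 4: c₁ + c₂ = 4. Apply y'(0) = -3: -1 c₁ - 3 c₂ = -3.
Solve: c₁ = 9/2, c₂ = -1/2.
Particular solution: y = (9/2)e^(-x) - (1/2)e^(-3x).


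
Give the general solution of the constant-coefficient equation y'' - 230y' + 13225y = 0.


Characteristic equation: r² - 230r + 13225 = 0, i.e. (r - 115)² = 0.
Repeated root r = 115; include an x factor for the second linearly independent solution.
General solution: y = (C₁ + C₂x)e^(115x).


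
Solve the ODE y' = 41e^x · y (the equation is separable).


Separate variables: dy/y = 41e^x dx.
Integrate: ln|y| = 41e^x + C₀.
Exponentiate: y = Ce^(41e^x).


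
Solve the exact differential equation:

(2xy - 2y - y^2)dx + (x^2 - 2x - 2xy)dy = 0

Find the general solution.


Check exactness: ∂M/∂y = 2x - 2 - 2y and ∂N/∂x = 2x - 2 - 2y; equal, so the equation is exact.
Integrate M with respect to x (treating y as constant): ∫M dx = x^2y - 2xy - xy^2 + h(y).
Differentiate w.r.t. y and set equal to N: all terms match, so h'(y) = 0 and h is a constant absorbed into C.
General solution: x^2y - 2xy - xy^2 = C.


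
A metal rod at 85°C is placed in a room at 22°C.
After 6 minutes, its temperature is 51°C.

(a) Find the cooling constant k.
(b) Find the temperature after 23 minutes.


Newton's law: T(t) = T_a + (T₀ - T_a)e^(-kt).
(a) Use T(6) = 51: (51 - 22)/(85 - 22) = e^(-k·6), so k = -ln(0.460)/6 ≈ 0.1293.
(b) Apply k to t = 23: T(23) = 22 + (63)e^(-2.974) ≈ 25.2°C.


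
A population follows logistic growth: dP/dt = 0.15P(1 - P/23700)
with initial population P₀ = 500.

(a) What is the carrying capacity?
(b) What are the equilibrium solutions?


Logistic ODE dP/dt = 0.15P(1 - P/23700) has equilibria where dP/dt = 0, i.e. P = 0 or P = 23700.
The coefficient (1 - P/K) = 0 when P = K, identifying K = 23700 as the carrying capacity.
(a) K = 23700; (b) equilibria P = 0 and P = 23700.


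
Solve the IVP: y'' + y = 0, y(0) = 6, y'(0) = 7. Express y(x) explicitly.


Characteristic roots of r² + 1 = 0 are ±1i, so y = C₁cos(x) + C₂sin(x).
Apply y(0) = 6: C₁ = 6. Differentiate and apply y'(0) = 7: 1·C₂ = 7, so C₂ = 7.
Particular solution: y = 6cos(x) + 7sin(x).


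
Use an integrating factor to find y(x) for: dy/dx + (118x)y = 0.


P(x) = 118x ⇒ μ = e^(59x²).
Q(x) = 0 so μ y is constant: y = Ce^(-59x²).


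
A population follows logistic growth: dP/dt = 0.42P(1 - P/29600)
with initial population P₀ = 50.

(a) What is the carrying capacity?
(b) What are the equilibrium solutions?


Logistic ODE dP/dt = 0.42P(1 - P/29600) has equilibria where dP/dt = 0, i.e. P = 0 or P = 29600.
The coefficient (1 - P/K) = 0 when P = K, identifying K = 29600 as the carrying capacity.
(a) K = 29600; (b) equilibria P = 0 and P = 29600.


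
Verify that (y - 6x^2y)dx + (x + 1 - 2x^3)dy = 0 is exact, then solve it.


Check exactness: ∂M/∂y = 1 - 6x^2 and ∂N/∂x = 1 - 6x^2; equal, so the equation is exact.
Integrate M with respect to x (treating y as constant): ∫M dx = xy - 2x^3y + h(y).
Differentiate w.r.t. y and set equal to N: the x-dependent terms already match, leaving h'(y) = 1. Integrate: h(y) = y.
So F(x,y) = xy + y - 2x^3y.
General solution: xy + y - 2x^3y = C.


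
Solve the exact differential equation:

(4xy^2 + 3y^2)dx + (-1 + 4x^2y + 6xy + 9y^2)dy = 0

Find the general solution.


Check exactness: ∂M/∂y = 8xy + 6y and ∂N/∂x = 8xy + 6y; equal, so the equation is exact.
Integrate M with respect to x (treating y as constant): ∫M dx = 2x^2y^2 + 3xy^2 + h(y).
Differentiate w.r.t. y and set equal to N: the x-dependent terms already match, leaving h'(y) = -1 + 9y^2. Integrate: h(y) = -y + 3y^3.
So F(x,y) = -y + 2x^2y^2 + 3xy^2 + 3y^3.
General solution: -y + 2x^2y^2 + 3xy^2 + 3y^3 = C.


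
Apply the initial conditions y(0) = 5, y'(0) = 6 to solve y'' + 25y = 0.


Characteristic roots of r² + 25 = 0 are ±5i, so y = C₁cos(5x) + C₂sin(5x).
Apply y(0) = 5: C₁ = 5. Differentiate and apply y'(0) = 6: 5·C₂ = 6, so C₂ = 6/5.
Particular solution: y = 5cos(5x) + (6/5)sin(5x).


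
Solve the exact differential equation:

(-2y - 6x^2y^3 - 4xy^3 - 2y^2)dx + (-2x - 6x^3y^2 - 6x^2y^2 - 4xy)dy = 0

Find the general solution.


Check exactness: ∂M/∂y = -2 - 18x^2y^2 - 12xy^2 - 4y and ∂N/∂x = -2 - 18x^2y^2 - 12xy^2 - 4y; equal, so the equation is exact.
Integrate M with respect to x (treating y as constant): ∫M dx = -2xy - 2x^3y^3 - 2x^2y^3 - 2xy^2 + h(y).
Differentiate w.r.t. y and set equal to N: all terms match, so h'(y) = 0 and h is a constant absorbed into C.
General solution: -2xy - 2x^3y^3 - 2x^2y^3 - 2xy^2 = C.


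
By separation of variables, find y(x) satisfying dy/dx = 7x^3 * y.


Separate variables: dy/y = 7x^3 dx.
Integrate: ln|y| = (7/4)x^4 + C₀.
Exponentiate: y = Ce^((7/4)x^4).


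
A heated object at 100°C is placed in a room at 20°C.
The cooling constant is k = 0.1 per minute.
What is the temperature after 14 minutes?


Newton's law: dT/dt = -k(T - T_a) has solution T(t) = T_a + (T₀ - T_a)e^(-kt).
Plug in T_a = 20, T₀ = 100, k = 0.1, t = 14: T(14) = 20 + (80)e^(-1.40) ≈ 39.7°C.


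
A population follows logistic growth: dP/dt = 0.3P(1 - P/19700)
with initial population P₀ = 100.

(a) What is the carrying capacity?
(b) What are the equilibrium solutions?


Logistic ODE dP/dt = 0.3P(1 - P/19700) has equilibria where dP/dt = 0, i.e. P = 0 or P = 19700.
The coefficient (1 - P/K) = 0 when P = K, identifying K = 19700 as the carrying capacity.
(a) K = 19700; (b) equilibria P = 0 and P = 19700.


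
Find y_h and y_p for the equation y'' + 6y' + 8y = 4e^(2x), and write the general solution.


Characteristic roots of r² + 6r + 8 = 0 are -4, -2.
y_h = C₁e^(-4x) + C₂e^(-2x).
Forcing exponent 2 is not a characteristic root; try y_p = Ae^(2x).
Substitute: A·(4 + (6)·2 + (8)) = A·24 = 4, so A = 1/6.
General solution: y = C₁e^(-4x) + C₂e^(-2x) + (1/6)e^(2x).


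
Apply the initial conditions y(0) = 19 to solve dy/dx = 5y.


General solution of y' = 5y is y = Ce^(5x).
Apply y(0) = 19: C = 19.
Particular solution: y = 19e^(5x).


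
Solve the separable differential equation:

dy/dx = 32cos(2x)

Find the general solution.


g(y) = 1, so integrate directly: y = ∫ 32cos(2x) dx = 16sin(2x) + C.


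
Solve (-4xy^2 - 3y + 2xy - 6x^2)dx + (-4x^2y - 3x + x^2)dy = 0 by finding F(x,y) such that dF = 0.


Check exactness: ∂M/∂y = -8xy - 3 + 2x and ∂N/∂x = -8xy - 3 + 2x; equal, so the equation is exact.
Integrate M with respect to x (treating y as constant): ∫M dx = -2x^2y^2 - 3xy + x^2y - 2x^3 + h(y).
Differentiate w.r.t. y and set equal to N: all terms match, so h'(y) = 0 and h is a constant absorbed into C.
General solution: -2x^2y^2 - 3xy + x^2y - 2x^3 = C.


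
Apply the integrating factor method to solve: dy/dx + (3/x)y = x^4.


P(x) = 3/x ⇒ μ = x^3.
(x^3 y)' = x^7 ⇒ x^3 y = x^8/(8) + C.
Solve for y: y = (1/8)x^5 + C/x^3.


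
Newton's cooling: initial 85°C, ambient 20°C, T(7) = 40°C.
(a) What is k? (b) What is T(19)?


Newton's law: T(t) = T_a + (T₀ - T_a)e^(-kt).
(a) Use T(7) = 40: (40 - 20)/(85 - 20) = e^(-k·7), so k = -ln(0.308)/7 ≈ 0.1684.
(b) Apply k to t = 19: T(19) = 20 + (65)e^(-3.199) ≈ 22.7°C.


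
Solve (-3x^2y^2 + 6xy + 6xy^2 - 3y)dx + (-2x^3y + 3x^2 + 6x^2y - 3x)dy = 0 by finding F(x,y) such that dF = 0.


Check exactness: ∂M/∂y = -6x^2y + 6x + 12xy - 3 and ∂N/∂x = -6x^2y + 6x + 12xy - 3; equal, so the equation is exact.
Integrate M with respect to x (treating y as constant): ∫M dx = -x^3y^2 + 3x^2y + 3x^2y^2 - 3xy + h(y).
Differentiate w.r.t. y and set equal to N: all terms match, so h'(y) = 0 and h is a constant absorbed into C.
General solution: -x^3y^2 + 3x^2y + 3x^2y^2 - 3xy = C.


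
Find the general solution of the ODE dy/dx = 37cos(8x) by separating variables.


g(y) = 1, so integrate directly: y = ∫ 37cos(8x) dx = (37/8)sin(8x) + C.


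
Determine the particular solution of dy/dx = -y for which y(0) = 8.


General solution of y' = -y is y = Ce^(-x).
Apply y(0) = 8: C = 8.
Particular solution: y = 8e^(-x).


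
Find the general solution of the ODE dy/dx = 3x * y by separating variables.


Separate variables: dy/y = 3x dx.
Integrate: ln|y| = (3/2)x^2 + C₀.
Exponentiate: y = Ce^((3/2)x^2).


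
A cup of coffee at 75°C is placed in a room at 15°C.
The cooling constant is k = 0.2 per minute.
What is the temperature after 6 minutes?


Newton's law: dT/dt = -k(T - T_a) has solution T(t) = T_a + (T₀ - T_a)e^(-kt).
Plug in T_a = 15, T₀ = 75, k = 0.2, t = 6: T(6) = 15 + (60)e^(-1.20) ≈ 33.1°C.


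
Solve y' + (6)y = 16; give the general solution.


P(x) = 6, Q(x) = 16; integrating factor μ = e^(6x).
(μ y)' = 16e^(6x) ⇒ μ y = (8/3)e^(6x) + C.
Divide by μ: y = 8/3 + Ce^(-6x).


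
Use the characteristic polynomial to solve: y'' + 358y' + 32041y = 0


Characteristic equation: r² + 358r + 32041 = 0, i.e. (r + 179)² = 0.
Repeated root r = -179; include an x factor for the second linearly independent solution.
General solution: y = (C₁ + C₂x)e^(-179x).


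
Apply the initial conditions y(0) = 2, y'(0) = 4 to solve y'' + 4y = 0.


Characteristic roots of r² + 4 = 0 are ±2i, so y = C₁cos(2x) + C₂sin(2x).
Apply y(0) = 2: C₁ = 2. Differentiate and apply y'(0) = 4: 2·C₂ = 4, so C₂ = 2.
Particular solution: y = 2cos(2x) + 2sin(2x).


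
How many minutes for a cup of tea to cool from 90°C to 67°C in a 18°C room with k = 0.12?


From T(t) = T_a + (T₀ - T_a)e^(-kt), set T(t) = 67:
(67 - 18) / (90 - 18) = e^(-0.12t), so t = -ln(0.681)/0.12 ≈ 3.2 minutes.


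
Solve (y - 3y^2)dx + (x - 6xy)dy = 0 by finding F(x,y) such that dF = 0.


Check exactness: ∂M/∂y = 1 - 6y and ∂N/∂x = 1 - 6y; equal, so the equation is exact.
Integrate M with respect to x (treating y as constant): ∫M dx = xy - 3xy^2 + h(y).
Differentiate w.r.t. y and set equal to N: all terms match, so h'(y) = 0 and h is a constant absorbed into C.
General solution: xy - 3xy^2 = C.


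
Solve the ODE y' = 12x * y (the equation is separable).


Separate variables: dy/y = 12x dx.
Integrate: ln|y| = 6x^2 + C₀.
Exponentiate: y = Ce^(6x^2).


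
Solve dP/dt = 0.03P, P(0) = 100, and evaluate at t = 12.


The ODE dP/dt = 0.03P has solution P(t) = P(0)e^(0.03t).
Substitute P(0) = 100 and t = 12: P(12) = 100 e^(0.36) ≈ 143.


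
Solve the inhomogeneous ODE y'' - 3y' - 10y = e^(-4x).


Characteristic roots of r² - 3r - 10 = 0 are -2, 5.
y_h = C₁e^(-2x) + C₂e^(5x).
Forcing exponent -4 is not a characteristic root; try y_p = Ae^(-4x).
Substitute: A·(16 + (-3)·-4 + (-10)) = A·18 = 1, so A = 1/18.
General solution: y = C₁e^(-2x) + C₂e^(5x) + (1/18)e^(-4x).


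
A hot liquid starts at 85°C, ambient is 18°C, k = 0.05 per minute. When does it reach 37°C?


From T(t) = T_a + (T₀ - T_a)e^(-kt), set T(t) = 37:
(37 - 18) / (85 - 18) = e^(-0.05t), so t = -ln(0.284)/0.05 ≈ 25.2 minutes.


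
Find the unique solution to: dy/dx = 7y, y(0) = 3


General solution of y' = 7y is y = Ce^(7x).
Apply y(0) = 3: C = 3.
Particular solution: y = 3e^(7x).


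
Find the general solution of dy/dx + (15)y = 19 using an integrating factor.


P(x) = 15, Q(x) = 19; integrating factor μ = e^(15x).
(μ y)' = 19e^(15x) ⇒ μ y = (19/15)e^(15x) + C.
Divide by μ: y = 19/15 + Ce^(-15x).


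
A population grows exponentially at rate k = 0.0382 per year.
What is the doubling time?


Exponential growth: P(t) = P₀ e^(0.0382t). Set P(t)/P₀ = 2: e^(0.0382t) = 2.
Solve: t = ln(2)/0.0382 ≈ 18.15 years.


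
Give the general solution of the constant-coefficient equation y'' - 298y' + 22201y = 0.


Characteristic equation: r² - 298r + 22201 = 0, i.e. (r - 149)² = 0.
Repeated root r = 149; include an x factor for the second linearly independent solution.
General solution: y = (C₁ + C₂x)e^(149x).


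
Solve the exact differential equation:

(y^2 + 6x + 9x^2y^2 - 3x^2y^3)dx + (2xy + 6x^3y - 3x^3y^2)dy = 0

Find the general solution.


Check exactness: ∂M/∂y = 2y + 18x^2y - 9x^2y^2 and ∂N/∂x = 2y + 18x^2y - 9x^2y^2; equal, so the equation is exact.
Integrate M with respect to x (treating y as constant): ∫M dx = xy^2 + 3x^2 + 3x^3y^2 - x^3y^3 + h(y).
Differentiate w.r.t. y and set equal to N: all terms match, so h'(y) = 0 and h is a constant absorbed into C.
General solution: xy^2 + 3x^2 + 3x^3y^2 - x^3y^3 = C.


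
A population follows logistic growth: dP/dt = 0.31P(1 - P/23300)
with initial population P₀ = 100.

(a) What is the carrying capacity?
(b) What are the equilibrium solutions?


Logistic ODE dP/dt = 0.31P(1 - P/23300) has equilibria where dP/dt = 0, i.e. P = 0 or P = 23300.
The coefficient (1 - P/K) = 0 when P = K, identifying K = 23300 as the carrying capacity.
(a) K = 23300; (b) equilibria P = 0 and P = 23300.


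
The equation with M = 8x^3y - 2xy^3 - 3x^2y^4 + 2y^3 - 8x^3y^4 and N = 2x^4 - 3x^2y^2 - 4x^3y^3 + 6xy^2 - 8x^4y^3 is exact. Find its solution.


Check exactness: ∂M/∂y = 8x^3 - 6xy^2 - 12x^2y^3 + 6y^2 - 32x^3y^3 and ∂N/∂x = 8x^3 - 6xy^2 - 12x^2y^3 + 6y^2 - 32x^3y^3; equal, so the equation is exact.
Integrate M with respect to x (treating y as constant): ∫M dx = 2x^4y - x^2y^3 - x^3y^4 + 2xy^3 - 2x^4y^4 + h(y).
Differentiate w.r.t. y and set equal to N: all terms match, so h'(y) = 0 and h is a constant absorbed into C.
General solution: 2x^4y - x^2y^3 - x^3y^4 + 2xy^3 - 2x^4y^4 = C.


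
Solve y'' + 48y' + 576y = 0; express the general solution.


Characteristic equation: r² + 48r + 576 = 0, i.e. (r + 24)² = 0.
Repeated root r = -24; include an x factor for the second linearly independent solution.
General solution: y = (C₁ + C₂x)e^(-24x).


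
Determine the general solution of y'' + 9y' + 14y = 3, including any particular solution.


Characteristic roots of r² + 9r + 14 = 0 are -7, -2.
y_h = C₁e^(-7x) + C₂e^(-2x).
Constant forcing; try y_p = A. Then 14A = 3 ⇒ A = 3/14.
General solution: y = C₁e^(-7x) + C₂e^(-2x) + 3/14.


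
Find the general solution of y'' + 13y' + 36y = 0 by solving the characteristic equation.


Characteristic equation: r² + 13r + 36 = 0.
Factor: (r + 9)(r + 4) = 0 ⇒ r = -9, -4 (distinct real).
General solution: y = C₁e^(-9x) + C₂e^(-4x).


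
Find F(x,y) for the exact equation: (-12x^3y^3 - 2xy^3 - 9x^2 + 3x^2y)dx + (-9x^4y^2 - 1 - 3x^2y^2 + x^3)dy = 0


Check exactness: ∂M/∂y = -36x^3y^2 - 6xy^2 + 3x^2 and ∂N/∂x = -36x^3y^2 - 6xy^2 + 3x^2; equal, so the equation is exact.
Integrate M with respect to x (treating y as constant): ∫M dx = -3x^4y^3 - x^2y^3 - 3x^3 + x^3y + h(y).
Differentiate w.r.t. y and set equal to N: the x-dependent terms already match, leaving h'(y) = -1. Integrate: h(y) = -y.
So F(x,y) = -3x^4y^3 - y - x^2y^3 - 3x^3 + x^3y.
General solution: -3x^4y^3 - y - x^2y^3 - 3x^3 + x^3y = C.


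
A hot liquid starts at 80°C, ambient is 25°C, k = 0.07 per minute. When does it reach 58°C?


From T(t) = T_a + (T₀ - T_a)e^(-kt), set T(t) = 58:
(58 - 25) / (80 - 25) = e^(-0.07t), so t = -ln(0.600)/0.07 ≈ 7.3 minutes.


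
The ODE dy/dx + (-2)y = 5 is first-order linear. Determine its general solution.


P(x) = -2 ⇒ μ = e^(-2x).
(μ y)' = 5e^(-2x) ⇒ μ y = -(5/2)e^(-2x) + C.
Divide by μ: y = -5/2 + Ce^(2x).


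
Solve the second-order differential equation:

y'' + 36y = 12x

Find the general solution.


Homogeneous: r² + 36 = 0 ⇒ r = ±6i, y_h = C₁cos(6x) + C₂sin(6x).
Polynomial forcing; try y_p = Ax + B. Then y_p'' + 36 y_p = 36(Ax + B) = 12x, so B = 0 and A = 1/3.
General solution: y = C₁cos(6x) + C₂sin(6x) + (1/3)x.


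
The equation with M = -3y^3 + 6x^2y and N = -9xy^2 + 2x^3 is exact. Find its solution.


Check exactness: ∂M/∂y = -9y^2 + 6x^2 and ∂N/∂x = -9y^2 + 6x^2; equal, so the equation is exact.
Integrate M with respect to x (treating y as constant): ∫M dx = -3xy^3 + 2x^3y + h(y).
Differentiate w.r.t. y and set equal to N: all terms match, so h'(y) = 0 and h is a constant absorbed into C.
General solution: -3xy^3 + 2x^3y = C.


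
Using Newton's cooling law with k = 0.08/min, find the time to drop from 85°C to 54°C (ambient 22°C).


From T(t) = T_a + (T₀ - T_a)e^(-kt), set T(t) = 54:
(54 - 22) / (85 - 22) = e^(-0.08t), so t = -ln(0.508)/0.08 ≈ 8.5 minutes.


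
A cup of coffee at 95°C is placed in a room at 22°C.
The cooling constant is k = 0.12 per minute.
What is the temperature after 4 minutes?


Newton's law: dT/dt = -k(T - T_a) has solution T(t) = T_a + (T₀ - T_a)e^(-kt).
Plug in T_a = 22, T₀ = 95, k = 0.12, t = 4: T(4) = 22 + (73)e^(-0.48) ≈ 67.2°C.


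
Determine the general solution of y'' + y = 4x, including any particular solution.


Homogeneous: r² + 1 = 0 ⇒ r = ±1i, y_h = C₁cos(x) + C₂sin(x).
Polynomial forcing; try y_p = Ax + B. Then y_p'' + 1 y_p = 1(Ax + B) = 4x, so B = 0 and A = 4.
General solution: y = C₁cos(x) + C₂sin(x) + 4x.


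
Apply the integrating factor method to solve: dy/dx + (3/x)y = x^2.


P(x) = 3/x ⇒ μ = x^3.
(x^3 y)' = x^3·x^2 = x^5.
Integrate: x^3 y = x^6/(6) + C.
Solve for y: y = (1/6)x^3 + C/x^3.


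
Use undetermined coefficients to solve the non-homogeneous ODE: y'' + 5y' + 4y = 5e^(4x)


Characteristic roots of r² + 5r + 4 = 0 are -1, -4.
y_h = C₁e^(-x) + C₂e^(-4x).
Forcing exponent 4 is not a characteristic root; try y_p = Ae^(4x).
Substitute: A·(16 + (5)·4 + (4)) = A·40 = 5, so A = 1/8.
General solution: y = C₁e^(-x) + C₂e^(-4x) + (1/8)e^(4x).


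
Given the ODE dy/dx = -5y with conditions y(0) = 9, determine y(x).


General solution of y' = -5y is y = Ce^(-5x).
Apply y(0) = 9: C = 9.
Particular solution: y = 9e^(-5x).


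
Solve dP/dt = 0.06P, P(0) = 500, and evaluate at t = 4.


The ODE dP/dt = 0.06P has solution P(t) = P(0)e^(0.06t).
Substitute P(0) = 500 and t = 4: P(4) = 500 e^(0.24) ≈ 636.


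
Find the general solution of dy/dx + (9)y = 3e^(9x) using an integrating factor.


P(x) = 9 ⇒ μ = e^(9x).
(μ y)' = 3e^(18x) ⇒ μ y = (3/18)e^(18x) + C.
Divide by μ: y = (1/6)e^(9x) + Ce^(-9x).


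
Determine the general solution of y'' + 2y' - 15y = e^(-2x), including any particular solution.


Characteristic roots of r² + 2r - 15 = 0 are -5, 3.
y_h = C₁e^(-5x) + C₂e^(3x).
Forcing exponent -2 is not a characteristic root; try y_p = Ae^(-2x).
Substitute: A·(4 + (2)·-2 + (-15)) = A·-15 = 1, so A = -1/15.
General solution: y = C₁e^(-5x) + C₂e^(3x) - (1/15)e^(-2x).


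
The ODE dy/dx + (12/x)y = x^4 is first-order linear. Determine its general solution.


P(x) = 12/x ⇒ μ = x^12.
(x^12 y)' = x^16 ⇒ x^12 y = x^17/(17) + C.
Solve for y: y = (1/17)x^5 + C/x^12.


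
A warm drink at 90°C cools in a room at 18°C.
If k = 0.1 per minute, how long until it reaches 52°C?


From T(t) = T_a + (T₀ - T_a)e^(-kt), set T(t) = 52:
(52 - 18) / (90 - 18) = e^(-0.1t), so t = -ln(0.472)/0.1 ≈ 7.5 minutes.


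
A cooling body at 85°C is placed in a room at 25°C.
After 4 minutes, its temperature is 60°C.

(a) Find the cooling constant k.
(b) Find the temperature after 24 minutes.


Newton's law: T(t) = T_a + (T₀ - T_a)e^(-kt).
(a) Use T(4) = 60: (60 - 25)/(85 - 25) = e^(-k·4), so k = -ln(0.583)/4 ≈ 0.1347.
(b) Apply k to t = 24: T(24) = 25 + (60)e^(-3.234) ≈ 27.4°C.


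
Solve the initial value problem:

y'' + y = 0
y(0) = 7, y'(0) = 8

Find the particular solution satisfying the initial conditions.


Characteristic roots of r² + 1 = 0 are ±1i, so y = C₁cos(x) + C₂sin(x).
Apply y(0) = 7: C₁ = 7. Differentiate and apply y'(0) = 8: 1·C₂ = 8, so C₂ = 8.
Particular solution: y = 7cos(x) + 8sin(x).


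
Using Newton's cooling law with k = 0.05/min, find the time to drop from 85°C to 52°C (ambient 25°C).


From T(t) = T_a + (T₀ - T_a)e^(-kt), set T(t) = 52:
(52 - 25) / (85 - 25) = e^(-0.05t), so t = -ln(0.450)/0.05 ≈ 16.0 minutes.


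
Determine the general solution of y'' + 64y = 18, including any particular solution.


Homogeneous part: r² + 64 = 0 ⇒ r = ±8i, so y_h = C₁cos(8x) + C₂sin(8x).
Try constant y_p = A; plug in: 64A = 18 ⇒ A = 9/32.
General solution: y = C₁cos(8x) + C₂sin(8x) + 9/32.


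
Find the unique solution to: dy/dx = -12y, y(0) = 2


General solution of y' = -12y is y = Ce^(-12x).
Apply y(0) = 2: C = 2.
Particular solution: y = 2e^(-12x).


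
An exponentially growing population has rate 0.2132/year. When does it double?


Exponential growth: P(t) = P₀ e^(0.2132t). Set P(t)/P₀ = 2: e^(0.2132t) = 2.
Solve: t = ln(2)/0.2132 ≈ 3.25 years.


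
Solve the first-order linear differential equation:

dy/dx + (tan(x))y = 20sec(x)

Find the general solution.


P(x) = tan(x) ⇒ μ = e^(∫tan(x)dx) = sec(x).
(sec(x) y)' = 20sec²(x) ⇒ sec(x) y = 20tan(x) + C.
Multiply by cos(x): y = 20sin(x) + C·cos(x).


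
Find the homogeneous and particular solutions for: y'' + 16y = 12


Homogeneous part: r² + 16 = 0 ⇒ r = ±4i, so y_h = C₁cos(4x) + C₂sin(4x).
Try constant y_p = A; plug in: 16A = 12 ⇒ A = 3/4.
General solution: y = C₁cos(4x) + C₂sin(4x) + 3/4.
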